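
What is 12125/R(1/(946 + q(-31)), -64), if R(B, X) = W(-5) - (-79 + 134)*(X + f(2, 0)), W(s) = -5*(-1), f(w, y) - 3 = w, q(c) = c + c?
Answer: 97/26 ≈ 3.7308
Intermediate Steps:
q(c) = 2*c
f(w, y) = 3 + w
W(s) = 5
R(B, X) = -270 - 55*X (R(B, X) = 5 - (-79 + 134)*(X + (3 + 2)) = 5 - 55*(X + 5) = 5 - 55*(5 + X) = 5 - (275 + 55*X) = 5 + (-275 - 55*X) = -270 - 55*X)
12125/R(1/(946 + q(-31)), -64) = 12125/(-270 - 55*(-64)) = 12125/(-270 + 3520) = 12125/3250 = 12125*(1/3250) = 97/26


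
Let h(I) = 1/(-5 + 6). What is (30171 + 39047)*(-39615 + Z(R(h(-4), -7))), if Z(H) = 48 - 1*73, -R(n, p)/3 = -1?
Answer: -2743801520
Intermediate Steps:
h(I) = 1 (h(I) = 1/1 = 1)
R(n, p) = 3 (R(n, p) = -3*(-1) = 3)
Z(H) = -25 (Z(H) = 48 - 73 = -25)
(30171 + 39047)*(-39615 + Z(R(h(-4), -7))) = (30171 + 39047)*(-39615 - 25) = 69218*(-39640) = -2743801520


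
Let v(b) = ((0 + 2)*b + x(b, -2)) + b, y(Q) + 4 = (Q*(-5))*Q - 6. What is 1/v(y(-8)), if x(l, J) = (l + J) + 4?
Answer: -1/1318 ≈ -0.00075873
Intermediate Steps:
x(l, J) = 4 + J + l (x(l, J) = (J + l) + 4 = 4 + J + l)
y(Q) = -10 - 5*Q**2 (y(Q) = -4 + ((Q*(-5))*Q - 6) = -4 + ((-5*Q)*Q - 6) = -4 + (-5*Q**2 - 6) = -4 + (-6 - 5*Q**2) = -10 - 5*Q**2)
v(b) = 2 + 4*b (v(b) = ((0 + 2)*b + (4 - 2 + b)) + b = (2*b + (2 + b)) + b = (2 + 3*b) + b = 2 + 4*b)
1/v(y(-8)) = 1/(2 + 4*(-10 - 5*(-8)**2)) = 1/(2 + 4*(-10 - 5*64)) = 1/(2 + 4*(-10 - 320)) = 1/(2 + 4*(-330)) = 1/(2 - 1320) = 1/(-1318) = -1/1318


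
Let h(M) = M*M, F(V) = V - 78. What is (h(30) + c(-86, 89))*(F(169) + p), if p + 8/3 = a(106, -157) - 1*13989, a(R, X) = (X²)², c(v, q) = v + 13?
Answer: 1507354624127/3 ≈ 5.0245e+11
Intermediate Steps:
F(V) = -78 + V
c(v, q) = 13 + v
h(M) = M²
a(R, X) = X⁴
p = 1822677628/3 (p = -8/3 + ((-157)⁴ - 1*13989) = -8/3 + (607573201 - 13989) = -8/3 + 607559212 = 1822677628/3 ≈ 6.0756e+8)
(h(30) + c(-86, 89))*(F(169) + p) = (30² + (13 - 86))*((-78 + 169) + 1822677628/3) = (900 - 73)*(91 + 1822677628/3) = 827*(1822677901/3) = 1507354624127/3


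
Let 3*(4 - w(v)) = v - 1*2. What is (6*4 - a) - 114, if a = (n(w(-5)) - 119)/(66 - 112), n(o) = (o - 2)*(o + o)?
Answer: -37837/414 ≈ -91.394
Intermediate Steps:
w(v) = 14/3 - v/3 (w(v) = 4 - (v - 1*2)/3 = 4 - (v - 2)/3 = 4 - (-2 + v)/3 = 4 + (⅔ - v/3) = 14/3 - v/3)
n(o) = 2*o*(-2 + o) (n(o) = (-2 + o)*(2*o) = 2*o*(-2 + o))
a = 577/414 (a = (2*(14/3 - ⅓*(-5))*(-2 + (14/3 - ⅓*(-5))) - 119)/(66 - 112) = (2*(14/3 + 5/3)*(-2 + (14/3 + 5/3)) - 119)/(-46) = (2*(19/3)*(-2 + 19/3) - 119)*(-1/46) = (2*(19/3)*(13/3) - 119)*(-1/46) = (494/9 - 119)*(-1/46) = -577/9*(-1/46) = 577/414 ≈ 1.3937)
(6*4 - a) - 114 = (6*4 - 1*577/414) - 114 = (24 - 577/414) - 114 = 9359/414 - 114 = -37837/414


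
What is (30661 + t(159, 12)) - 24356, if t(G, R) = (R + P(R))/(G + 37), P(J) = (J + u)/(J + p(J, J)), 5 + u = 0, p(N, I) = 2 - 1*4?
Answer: 12357927/1960 ≈ 6305.1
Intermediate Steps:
p(N, I) = -2 (p(N, I) = 2 - 4 = -2)
u = -5 (u = -5 + 0 = -5)
P(J) = (-5 + J)/(-2 + J) (P(J) = (J - 5)/(J - 2) = (-5 + J)/(-2 + J))
t(G, R) = (R + (-5 + R)/(-2 + R))/(37 + G) (t(G, R) = (R + (-5 + R)/(-2 + R))/(G + 37) = (R + (-5 + R)/(-2 + R))/(37 + G))
(30661 + t(159, 12)) - 24356 = (30661 + (-5 + 12 + 12*(-2 + 12))/((-2 + 12)*(37 + 159))) - 24356 = (30661 + (-5 + 12 + 12*10)/(10*196)) - 24356 = (30661 + (1/10)*(1/196)*(-5 + 12 + 120)) - 24356 = (30661 + (1/10)*(1/196)*127) - 24356 = (30661 + 127/1960) - 24356 = 60095687/1960 - 24356 = 12357927/1960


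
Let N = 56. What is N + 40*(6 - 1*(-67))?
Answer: 2976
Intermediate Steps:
N + 40*(6 - 1*(-67)) = 56 + 40*(6 - 1*(-67)) = 56 + 40*(6 + 67) = 56 + 40*73 = 56 + 2920 = 2976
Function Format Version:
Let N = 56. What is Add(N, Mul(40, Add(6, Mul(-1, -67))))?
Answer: 2976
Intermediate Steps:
Add(N, Mul(40, Add(6, Mul(-1, -67)))) = Add(56, Mul(40, Add(6, Mul(-1, -67)))) = Add(56, Mul(40, Add(6, 67))) = Add(56, Mul(40, 73)) = Add(56, 2920) = 2976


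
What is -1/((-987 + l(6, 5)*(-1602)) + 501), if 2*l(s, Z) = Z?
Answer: 1/4491 ≈ 0.00022267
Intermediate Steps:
l(s, Z) = Z/2
-1/((-987 + l(6, 5)*(-1602)) + 501) = -1/((-987 + ((½)*5)*(-1602)) + 501) = -1/((-987 + (5/2)*(-1602)) + 501) = -1/((-987 - 4005) + 501) = -1/(-4992 + 501) = -1/(-4491) = -1*(-1/4491) = 1/4491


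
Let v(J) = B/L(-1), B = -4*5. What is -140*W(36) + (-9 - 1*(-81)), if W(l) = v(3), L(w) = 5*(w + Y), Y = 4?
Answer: 776/3 ≈ 258.67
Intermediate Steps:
L(w) = 20 + 5*w (L(w) = 5*(w + 4) = 5*(4 + w) = 20 + 5*w)
B = -20
v(J) = -4/3 (v(J) = -20/(20 + 5*(-1)) = -20/(20 - 5) = -20/15 = -20*1/15 = -4/3)
W(l) = -4/3
-140*W(36) + (-9 - 1*(-81)) = -140*(-4/3) + (-9 - 1*(-81)) = 560/3 + (-9 + 81) = 560/3 + 72 = 776/3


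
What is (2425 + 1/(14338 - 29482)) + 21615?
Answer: 364061759/15144 ≈ 24040.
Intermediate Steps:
(2425 + 1/(14338 - 29482)) + 21615 = (2425 + 1/(-15144)) + 21615 = (2425 - 1/15144) + 21615 = 36724199/15144 + 21615 = 364061759/15144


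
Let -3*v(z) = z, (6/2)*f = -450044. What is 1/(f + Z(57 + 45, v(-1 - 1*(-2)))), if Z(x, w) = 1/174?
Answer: -174/26102551 ≈ -6.6660e-6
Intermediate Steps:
f = -450044/3 (f = (1/3)*(-450044) = -450044/3 ≈ -1.5001e+5)
v(z) = -z/3
Z(x, w) = 1/174
1/(f + Z(57 + 45, v(-1 - 1*(-2)))) = 1/(-450044/3 + 1/174) = 1/(-26102551/174) = -174/26102551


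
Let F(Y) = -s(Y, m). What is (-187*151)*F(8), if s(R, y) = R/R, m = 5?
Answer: 28237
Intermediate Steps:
s(R, y) = 1
F(Y) = -1 (F(Y) = -1*1 = -1)
(-187*151)*F(8) = -187*151*(-1) = -28237*(-1) = 28237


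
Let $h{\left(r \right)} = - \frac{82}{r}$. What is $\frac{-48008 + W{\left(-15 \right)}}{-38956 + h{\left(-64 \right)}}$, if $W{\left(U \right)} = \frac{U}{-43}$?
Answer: $\frac{66058528}{53601693} \approx 1.2324$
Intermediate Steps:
$W{\left(U \right)} = - \frac{U}{43}$ ($W{\left(U \right)} = U \left(- \frac{1}{43}\right) = - \frac{U}{43}$)
$\frac{-48008 + W{\left(-15 \right)}}{-38956 + h{\left(-64 \right)}} = \frac{-48008 - - \frac{15}{43}}{-38956 - \frac{82}{-64}} = \frac{-48008 + \frac{15}{43}}{-38956 - - \frac{41}{32}} = - \frac{2064329}{43 \left(-38956 + \frac{41}{32}\right)} = - \frac{2064329}{43 \left(- \frac{1246551}{32}\right)} = \left(- \frac{2064329}{43}\right) \left(- \frac{32}{1246551}\right) = \frac{66058528}{53601693}$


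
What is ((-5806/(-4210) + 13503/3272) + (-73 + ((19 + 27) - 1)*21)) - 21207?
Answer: -140020610169/6887560 ≈ -20330.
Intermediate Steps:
((-5806/(-4210) + 13503/3272) + (-73 + ((19 + 27) - 1)*21)) - 21207 = ((-5806*(-1/4210) + 13503*(1/3272)) + (-73 + (46 - 1)*21)) - 21207 = ((2903/2105 + 13503/3272) + (-73 + 45*21)) - 21207 = (37922431/6887560 + (-73 + 945)) - 21207 = (37922431/6887560 + 872) - 21207 = 6043874751/6887560 - 21207 = -140020610169/6887560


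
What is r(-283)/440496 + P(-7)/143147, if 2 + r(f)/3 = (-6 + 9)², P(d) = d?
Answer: -3685/3002651472 ≈ -1.2272e-6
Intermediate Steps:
r(f) = 21 (r(f) = -6 + 3*(-6 + 9)² = -6 + 3*3² = -6 + 3*9 = -6 + 27 = 21)
r(-283)/440496 + P(-7)/143147 = 21/440496 - 7/143147 = 21*(1/440496) - 7*1/143147 = 1/20976 - 7/143147 = -3685/3002651472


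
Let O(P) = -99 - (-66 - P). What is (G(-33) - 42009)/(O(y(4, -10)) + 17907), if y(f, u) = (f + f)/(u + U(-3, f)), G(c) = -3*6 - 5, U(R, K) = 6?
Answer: -2627/1117 ≈ -2.3518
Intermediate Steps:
G(c) = -23 (G(c) = -18 - 5 = -23)
y(f, u) = 2*f/(6 + u) (y(f, u) = (f + f)/(u + 6) = (2*f)/(6 + u) = 2*f/(6 + u))
O(P) = -33 + P (O(P) = -99 + (66 + P) = -33 + P)
(G(-33) - 42009)/(O(y(4, -10)) + 17907) = (-23 - 42009)/((-33 + 2*4/(6 - 10)) + 17907) = -42032/((-33 + 2*4/(-4)) + 17907) = -42032/((-33 + 2*4*(-¼)) + 17907) = -42032/((-33 - 2) + 17907) = -42032/(-35 + 17907) = -42032/17872 = -42032*1/17872 = -2627/1117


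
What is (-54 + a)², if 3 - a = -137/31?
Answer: 2085136/961 ≈ 2169.8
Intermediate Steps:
a = 230/31 (a = 3 - (-137)/31 = 3 - 1*(-137/31) = 3 + 137/31 = 230/31 ≈ 7.4194)
(-54 + a)² = (-54 + 230/31)² = (-1444/31)² = 2085136/961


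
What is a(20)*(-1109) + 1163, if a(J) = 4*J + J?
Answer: -109737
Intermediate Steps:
a(J) = 5*J
a(20)*(-1109) + 1163 = (5*20)*(-1109) + 1163 = 100*(-1109) + 1163 = -110900 + 1163 = -109737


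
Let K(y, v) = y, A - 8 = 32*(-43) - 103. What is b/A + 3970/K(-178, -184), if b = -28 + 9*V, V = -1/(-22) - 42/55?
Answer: -320855451/14401090 ≈ -22.280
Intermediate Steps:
V = -79/110 (V = -1*(-1/22) - 42*1/55 = 1/22 - 42/55 = -79/110 ≈ -0.71818)
b = -3791/110 (b = -28 + 9*(-79/110) = -28 - 711/110 = -3791/110 ≈ -34.464)
A = -1471 (A = 8 + (32*(-43) - 103) = 8 + (-1376 - 103) = 8 - 1479 = -1471)
b/A + 3970/K(-178, -184) = -3791/110/(-1471) + 3970/(-178) = -3791/110*(-1/1471) + 3970*(-1/178) = 3791/161810 - 1985/89 = -320855451/14401090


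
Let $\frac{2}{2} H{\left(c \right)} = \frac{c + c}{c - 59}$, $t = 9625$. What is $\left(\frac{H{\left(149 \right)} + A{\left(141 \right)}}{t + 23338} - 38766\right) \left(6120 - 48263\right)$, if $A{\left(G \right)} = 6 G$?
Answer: $\frac{142549754523289}{87255} \approx 1.6337 \cdot 10^{9}$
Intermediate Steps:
$H{\left(c \right)} = \frac{2 c}{-59 + c}$ ($H{\left(c \right)} = \frac{c + c}{c - 59} = \frac{2 c}{-59 + c}$)
$\left(\frac{H{\left(149 \right)} + A{\left(141 \right)}}{t + 23338} - 38766\right) \left(6120 - 48263\right) = \left(\frac{2 \cdot 149 \frac{1}{-59 + 149} + 6 \cdot 141}{9625 + 23338} - 38766\right) \left(6120 - 48263\right) = \left(\frac{2 \cdot 149 \cdot \frac{1}{90} + 846}{32963} - 38766\right) \left(-42143\right) = \left(\left(2 \cdot 149 \cdot \frac{1}{90} + 846\right) \frac{1}{32963} - 38766\right) \left(-42143\right) = \left(\left(\frac{149}{45} + 846\right) \frac{1}{32963} - 38766\right) \left(-42143\right) = \left(\frac{38219}{45} \cdot \frac{1}{32963} - 38766\right) \left(-42143\right) = \left(\frac{38219}{1483335} - 38766\right) \left(-42143\right) = \left(- \frac{57502926391}{1483335}\right) \left(-42143\right) = \frac{142549754523289}{87255}$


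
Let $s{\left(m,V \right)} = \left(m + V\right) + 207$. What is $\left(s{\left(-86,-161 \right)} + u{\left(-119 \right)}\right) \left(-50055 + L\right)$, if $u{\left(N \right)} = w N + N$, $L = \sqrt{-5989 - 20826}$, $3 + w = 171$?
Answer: $1008658305 - 20151 i \sqrt{26815} \approx 1.0087 \cdot 10^{9} - 3.2998 \cdot 10^{6} i$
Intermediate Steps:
$s{\left(m,V \right)} = 207 + V + m$ ($s{\left(m,V \right)} = \left(V + m\right) + 207 = 207 + V + m$)
$w = 168$ ($w = -3 + 171 = 168$)
$L = i \sqrt{26815}$ ($L = \sqrt{-26815} = i \sqrt{26815} \approx 163.75 i$)
$u{\left(N \right)} = 169 N$ ($u{\left(N \right)} = 168 N + N = 169 N$)
$\left(s{\left(-86,-161 \right)} + u{\left(-119 \right)}\right) \left(-50055 + L\right) = \left(\left(207 - 161 - 86\right) + 169 \left(-119\right)\right) \left(-50055 + i \sqrt{26815}\right) = \left(-40 - 20111\right) \left(-50055 + i \sqrt{26815}\right) = - 20151 \left(-50055 + i \sqrt{26815}\right) = 1008658305 - 20151 i \sqrt{26815}$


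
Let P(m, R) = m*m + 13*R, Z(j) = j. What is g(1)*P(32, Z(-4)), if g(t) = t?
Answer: 972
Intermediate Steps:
P(m, R) = m² + 13*R
g(1)*P(32, Z(-4)) = 1*(32² + 13*(-4)) = 1*(1024 - 52) = 1*972 = 972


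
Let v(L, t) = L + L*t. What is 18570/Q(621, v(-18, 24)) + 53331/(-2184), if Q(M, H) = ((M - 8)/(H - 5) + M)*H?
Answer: -7538628157/307880664 ≈ -24.486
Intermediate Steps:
Q(M, H) = H*(M + (-8 + M)/(-5 + H)) (Q(M, H) = ((-8 + M)/(-5 + H) + M)*H = (M + (-8 + M)/(-5 + H))*H = H*(M + (-8 + M)/(-5 + H)))
18570/Q(621, v(-18, 24)) + 53331/(-2184) = 18570/(((-18*(1 + 24))*(-8 - 4*621 - 18*(1 + 24)*621)/(-5 - 18*(1 + 24)))) + 53331/(-2184) = 18570/(((-18*25)*(-8 - 2484 - 18*25*621)/(-5 - 18*25))) + 53331*(-1/2184) = 18570/((-450*(-8 - 2484 - 450*621)/(-5 - 450))) - 17777/728 = 18570/((-450*(-8 - 2484 - 279450)/(-455))) - 17777/728 = 18570/((-450*(-1/455)*(-281942))) - 17777/728 = 18570/(-25374780/91) - 17777/728 = 18570*(-91/25374780) - 17777/728 = -56329/845826 - 17777/728 = -7538628157/307880664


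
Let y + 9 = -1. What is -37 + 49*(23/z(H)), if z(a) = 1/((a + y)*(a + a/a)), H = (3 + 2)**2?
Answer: 439493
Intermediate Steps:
y = -10 (y = -9 - 1 = -10)
H = 25 (H = 5**2 = 25)
z(a) = 1/((1 + a)*(-10 + a)) (z(a) = 1/((a - 10)*(a + a/a)) = 1/((-10 + a)*(a + 1)) = 1/((-10 + a)*(1 + a)) = 1/((1 + a)*(-10 + a)))
-37 + 49*(23/z(H)) = -37 + 49*(23/(1/(-10 + 25**2 - 9*25))) = -37 + 49*(23/(1/(-10 + 625 - 225))) = -37 + 49*(23/(1/390)) = -37 + 49*(23*390) = -37 + 49*8970 = -37 + 439530 = 439493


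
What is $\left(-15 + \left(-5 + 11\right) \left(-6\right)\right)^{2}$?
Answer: $2601$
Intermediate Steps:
$\left(-15 + \left(-5 + 11\right) \left(-6\right)\right)^{2} = \left(-15 + 6 \left(-6\right)\right)^{2} = \left(-15 - 36\right)^{2} = \left(-51\right)^{2} = 2601$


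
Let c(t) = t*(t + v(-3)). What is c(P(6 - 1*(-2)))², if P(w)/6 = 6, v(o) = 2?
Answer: 1871424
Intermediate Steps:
P(w) = 36 (P(w) = 6*6 = 36)
c(t) = t*(2 + t) (c(t) = t*(t + 2) = t*(2 + t))
c(P(6 - 1*(-2)))² = (36*(2 + 36))² = (36*38)² = 1368² = 1871424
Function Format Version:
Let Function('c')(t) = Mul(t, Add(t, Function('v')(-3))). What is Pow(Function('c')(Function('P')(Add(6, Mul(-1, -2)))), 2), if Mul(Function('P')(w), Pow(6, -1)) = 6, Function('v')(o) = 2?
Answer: 1871424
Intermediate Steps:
Function('P')(w) = 36 (Function('P')(w) = Mul(6, 6) = 36)
Function('c')(t) = Mul(t, Add(2, t)) (Function('c')(t) = Mul(t, Add(t, 2)) = Mul(t, Add(2, t)))
Pow(Function('c')(Function('P')(Add(6, Mul(-1, -2)))), 2) = Pow(Mul(36, Add(2, 36)), 2) = Pow(Mul(36, 38), 2) = Pow(1368, 2) = 1871424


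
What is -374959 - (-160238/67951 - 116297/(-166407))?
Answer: -326141415441788/869809389 ≈ -3.7496e+5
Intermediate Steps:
-374959 - (-160238/67951 - 116297/(-166407)) = -374959 - (-160238*1/67951 - 116297*(-1/166407)) = -374959 - (-12326/5227 + 116297/166407) = -374959 - 1*(-1443248263/869809389) = -374959 + 1443248263/869809389 = -326141415441788/869809389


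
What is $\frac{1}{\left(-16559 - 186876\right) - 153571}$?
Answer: $- \frac{1}{357006} \approx -2.8011 \cdot 10^{-6}$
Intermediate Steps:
$\frac{1}{\left(-16559 - 186876\right) - 153571} = \frac{1}{-203435 - 153571} = \frac{1}{-357006} = - \frac{1}{357006}$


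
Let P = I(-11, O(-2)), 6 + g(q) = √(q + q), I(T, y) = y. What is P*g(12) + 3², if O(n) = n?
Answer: 21 - 4*√6 ≈ 11.202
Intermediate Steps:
g(q) = -6 + √2*√q (g(q) = -6 + √(q + q) = -6 + √(2*q) = -6 + √2*√q)
P = -2
P*g(12) + 3² = -2*(-6 + √2*√12) + 3² = -2*(-6 + √2*(2*√3)) + 9 = -2*(-6 + 2*√6) + 9 = (12 - 4*√6) + 9 = 21 - 4*√6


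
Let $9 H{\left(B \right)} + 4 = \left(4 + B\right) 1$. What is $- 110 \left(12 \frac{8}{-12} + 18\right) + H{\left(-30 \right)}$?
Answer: $- \frac{3310}{3} \approx -1103.3$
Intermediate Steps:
$H{\left(B \right)} = \frac{B}{9}$ ($H{\left(B \right)} = - \frac{4}{9} + \frac{\left(4 + B\right) 1}{9} = - \frac{4}{9} + \frac{4 + B}{9} = - \frac{4}{9} + \left(\frac{4}{9} + \frac{B}{9}\right) = \frac{B}{9}$)
$- 110 \left(12 \frac{8}{-12} + 18\right) + H{\left(-30 \right)} = - 110 \left(12 \frac{8}{-12} + 18\right) + \frac{1}{9} \left(-30\right) = - 110 \left(12 \cdot 8 \left(- \frac{1}{12}\right) + 18\right) - \frac{10}{3} = - 110 \left(12 \left(- \frac{2}{3}\right) + 18\right) - \frac{10}{3} = - 110 \left(-8 + 18\right) - \frac{10}{3} = \left(-110\right) 10 - \frac{10}{3} = -1100 - \frac{10}{3} = - \frac{3310}{3}$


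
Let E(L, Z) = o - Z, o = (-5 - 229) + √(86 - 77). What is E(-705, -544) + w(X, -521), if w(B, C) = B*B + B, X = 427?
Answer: 183069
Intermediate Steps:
w(B, C) = B + B² (w(B, C) = B² + B = B + B²)
o = -231 (o = -234 + √9 = -234 + 3 = -231)
E(L, Z) = -231 - Z
E(-705, -544) + w(X, -521) = (-231 - 1*(-544)) + 427*(1 + 427) = (-231 + 544) + 427*428 = 313 + 182756 = 183069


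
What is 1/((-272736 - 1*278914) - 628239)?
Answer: -1/1179889 ≈ -8.4754e-7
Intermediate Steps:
1/((-272736 - 1*278914) - 628239) = 1/((-272736 - 278914) - 628239) = 1/(-551650 - 628239) = 1/(-1179889) = -1/1179889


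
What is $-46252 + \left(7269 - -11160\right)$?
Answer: $-27823$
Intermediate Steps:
$-46252 + \left(7269 - -11160\right) = -46252 + \left(7269 + 11160\right) = -46252 + 18429 = -27823$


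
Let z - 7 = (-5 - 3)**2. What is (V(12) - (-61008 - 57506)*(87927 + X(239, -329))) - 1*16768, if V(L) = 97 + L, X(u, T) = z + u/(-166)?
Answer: 865591037556/83 ≈ 1.0429e+10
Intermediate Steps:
z = 71 (z = 7 + (-5 - 3)**2 = 7 + (-8)**2 = 7 + 64 = 71)
X(u, T) = 71 - u/166 (X(u, T) = 71 + u/(-166) = 71 + u*(-1/166) = 71 - u/166)
(V(12) - (-61008 - 57506)*(87927 + X(239, -329))) - 1*16768 = ((97 + 12) - (-61008 - 57506)*(87927 + (71 - 1/166*239))) - 1*16768 = (109 - (-118514)*(87927 + (71 - 239/166))) - 16768 = (109 - (-118514)*(87927 + 11547/166)) - 16768 = (109 - (-118514)*14607429/166) - 16768 = (109 - 1*(-865592420253/83)) - 16768 = (109 + 865592420253/83) - 16768 = 865592429300/83 - 16768 = 865591037556/83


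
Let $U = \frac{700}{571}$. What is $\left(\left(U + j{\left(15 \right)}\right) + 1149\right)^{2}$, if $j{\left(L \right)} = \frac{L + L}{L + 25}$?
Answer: $\frac{6910741911241}{5216656} \approx 1.3247 \cdot 10^{6}$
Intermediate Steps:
$U = \frac{700}{571}$ ($U = 700 \cdot \frac{1}{571} = \frac{700}{571} \approx 1.2259$)
$j{\left(L \right)} = \frac{2 L}{25 + L}$
$\left(\left(U + j{\left(15 \right)}\right) + 1149\right)^{2} = \left(\left(\frac{700}{571} + 2 \cdot 15 \frac{1}{25 + 15}\right) + 1149\right)^{2} = \left(\left(\frac{700}{571} + 2 \cdot 15 \cdot \frac{1}{40}\right) + 1149\right)^{2} = \left(\left(\frac{700}{571} + \frac{3}{4}\right) + 1149\right)^{2} = \left(\frac{4513}{2284} + 1149\right)^{2} = \left(\frac{2628829}{2284}\right)^{2} = \frac{6910741911241}{5216656}$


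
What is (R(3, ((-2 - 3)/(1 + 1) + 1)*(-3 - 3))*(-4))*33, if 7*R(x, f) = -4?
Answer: 528/7 ≈ 75.429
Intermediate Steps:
R(x, f) = -4/7 (R(x, f) = (⅐)*(-4) = -4/7)
(R(3, ((-2 - 3)/(1 + 1) + 1)*(-3 - 3))*(-4))*33 = -4/7*(-4)*33 = (16/7)*33 = 528/7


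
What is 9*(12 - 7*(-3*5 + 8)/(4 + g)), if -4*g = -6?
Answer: 2070/11 ≈ 188.18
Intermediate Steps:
g = 3/2 (g = -¼*(-6) = 3/2 ≈ 1.5000)
9*(12 - 7*(-3*5 + 8)/(4 + g)) = 9*(12 - 7*(-3*5 + 8)/(4 + 3/2)) = 9*(12 - 7/(11/(2*(-15 + 8)))) = 9*(12 - 7/((11/2)/(-7))) = 9*(12 - 7/((11/2)*(-⅐))) = 9*(12 - 7/(-11/14)) = 9*(12 - 7*(-14/11)) = 9*(12 + 98/11) = 9*(230/11) = 2070/11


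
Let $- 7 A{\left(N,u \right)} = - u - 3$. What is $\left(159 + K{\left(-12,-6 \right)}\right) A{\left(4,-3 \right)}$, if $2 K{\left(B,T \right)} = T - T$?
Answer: $0$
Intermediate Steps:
$A{\left(N,u \right)} = \frac{3}{7} + \frac{u}{7}$ ($A{\left(N,u \right)} = - \frac{- u - 3}{7} = - \frac{-3 - u}{7} = \frac{3}{7} + \frac{u}{7}$)
$K{\left(B,T \right)} = 0$ ($K{\left(B,T \right)} = \frac{T - T}{2} = \frac{1}{2} \cdot 0 = 0$)
$\left(159 + K{\left(-12,-6 \right)}\right) A{\left(4,-3 \right)} = \left(159 + 0\right) \left(\frac{3}{7} + \frac{1}{7} \left(-3\right)\right) = 159 \left(\frac{3}{7} - \frac{3}{7}\right) = 159 \cdot 0 = 0$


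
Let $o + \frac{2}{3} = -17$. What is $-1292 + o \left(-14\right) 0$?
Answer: $-1292$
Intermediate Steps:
$o = - \frac{53}{3}$ ($o = - \frac{2}{3} - 17 = - \frac{53}{3} \approx -17.667$)
$-1292 + o \left(-14\right) 0 = -1292 + \left(- \frac{53}{3}\right) \left(-14\right) 0 = -1292 + \frac{742}{3} \cdot 0 = -1292 + 0 = -1292$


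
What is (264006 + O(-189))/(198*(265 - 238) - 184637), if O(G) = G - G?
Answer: -264006/179291 ≈ -1.4725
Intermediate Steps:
O(G) = 0
(264006 + O(-189))/(198*(265 - 238) - 184637) = (264006 + 0)/(198*(265 - 238) - 184637) = 264006/(198*27 - 184637) = 264006/(5346 - 184637) = 264006/(-179291) = 264006*(-1/179291) = -264006/179291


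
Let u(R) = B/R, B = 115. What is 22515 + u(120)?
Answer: 540383/24 ≈ 22516.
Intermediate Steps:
u(R) = 115/R
22515 + u(120) = 22515 + 115/120 = 22515 + 115*(1/120) = 22515 + 23/24 = 540383/24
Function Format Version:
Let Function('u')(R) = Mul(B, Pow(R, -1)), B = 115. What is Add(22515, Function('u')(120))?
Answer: Rational(540383, 24) ≈ 22516.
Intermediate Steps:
Function('u')(R) = Mul(115, Pow(R, -1))
Add(22515, Function('u')(120)) = Add(22515, Mul(115, Pow(120, -1))) = Add(22515, Mul(115, Rational(1, 120))) = Add(22515, Rational(23, 24)) = Rational(540383, 24)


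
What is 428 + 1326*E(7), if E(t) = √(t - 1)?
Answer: 428 + 1326*√6 ≈ 3676.0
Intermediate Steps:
E(t) = √(-1 + t)
428 + 1326*E(7) = 428 + 1326*√(-1 + 7) = 428 + 1326*√6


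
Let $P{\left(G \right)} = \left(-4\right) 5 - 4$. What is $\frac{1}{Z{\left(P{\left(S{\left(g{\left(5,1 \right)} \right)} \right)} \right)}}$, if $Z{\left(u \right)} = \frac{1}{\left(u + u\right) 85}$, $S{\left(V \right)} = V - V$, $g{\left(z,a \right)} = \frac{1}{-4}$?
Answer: $-4080$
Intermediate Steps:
$g{\left(z,a \right)} = - \frac{1}{4}$
$S{\left(V \right)} = 0$
$P{\left(G \right)} = -24$ ($P{\left(G \right)} = -20 - 4 = -24$)
$Z{\left(u \right)} = \frac{1}{170 u}$ ($Z{\left(u \right)} = \frac{1}{2 u} \frac{1}{85} = \frac{1}{170 u}$)
$\frac{1}{Z{\left(P{\left(S{\left(g{\left(5,1 \right)} \right)} \right)} \right)}} = \frac{1}{\frac{1}{170} \frac{1}{-24}} = \frac{1}{\frac{1}{170} \left(- \frac{1}{24}\right)} = \frac{1}{- \frac{1}{4080}} = -4080$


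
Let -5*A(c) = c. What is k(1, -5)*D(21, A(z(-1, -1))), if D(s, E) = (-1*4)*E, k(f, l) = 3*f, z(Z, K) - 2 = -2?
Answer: 0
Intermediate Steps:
z(Z, K) = 0 (z(Z, K) = 2 - 2 = 0)
A(c) = -c/5
D(s, E) = -4*E
k(1, -5)*D(21, A(z(-1, -1))) = (3*1)*(-(-4)*0/5) = 3*(-4*0) = 3*0 = 0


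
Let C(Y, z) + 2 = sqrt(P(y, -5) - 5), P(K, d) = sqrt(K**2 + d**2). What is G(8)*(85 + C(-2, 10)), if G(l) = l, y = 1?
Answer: 664 + 8*sqrt(-5 + sqrt(26)) ≈ 666.52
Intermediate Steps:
C(Y, z) = -2 + sqrt(-5 + sqrt(26)) (C(Y, z) = -2 + sqrt(sqrt(1**2 + (-5)**2) - 5) = -2 + sqrt(sqrt(1 + 25) - 5) = -2 + sqrt(sqrt(26) - 5) = -2 + sqrt(-5 + sqrt(26)))
G(8)*(85 + C(-2, 10)) = 8*(85 + (-2 + sqrt(-5 + sqrt(26)))) = 8*(83 + sqrt(-5 + sqrt(26))) = 664 + 8*sqrt(-5 + sqrt(26))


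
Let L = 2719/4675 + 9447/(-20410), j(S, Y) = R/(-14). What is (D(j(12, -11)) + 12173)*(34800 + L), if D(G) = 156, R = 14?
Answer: 8187723988494277/19083350 ≈ 4.2905e+8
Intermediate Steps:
j(S, Y) = -1 (j(S, Y) = 14/(-14) = 14*(-1/14) = -1)
L = 2266013/19083350 (L = 2719*(1/4675) + 9447*(-1/20410) = 2719/4675 - 9447/20410 = 2266013/19083350 ≈ 0.11874)
(D(j(12, -11)) + 12173)*(34800 + L) = (156 + 12173)*(34800 + 2266013/19083350) = 12329*(664102846013/19083350) = 8187723988494277/19083350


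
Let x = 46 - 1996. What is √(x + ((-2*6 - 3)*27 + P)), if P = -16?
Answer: I*√2371 ≈ 48.693*I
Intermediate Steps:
x = -1950
√(x + ((-2*6 - 3)*27 + P)) = √(-1950 + ((-2*6 - 3)*27 - 16)) = √(-1950 + ((-12 - 3)*27 - 16)) = √(-1950 + (-15*27 - 16)) = √(-1950 + (-405 - 16)) = √(-1950 - 421) = √(-2371) = I*√2371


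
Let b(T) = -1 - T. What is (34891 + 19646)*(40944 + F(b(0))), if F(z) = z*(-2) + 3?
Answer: 2233235613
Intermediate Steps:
F(z) = 3 - 2*z (F(z) = -2*z + 3 = 3 - 2*z)
(34891 + 19646)*(40944 + F(b(0))) = (34891 + 19646)*(40944 + (3 - 2*(-1 - 1*0))) = 54537*(40944 + (3 - 2*(-1 + 0))) = 54537*(40944 + (3 - 2*(-1))) = 54537*(40944 + (3 + 2)) = 54537*(40944 + 5) = 54537*40949 = 2233235613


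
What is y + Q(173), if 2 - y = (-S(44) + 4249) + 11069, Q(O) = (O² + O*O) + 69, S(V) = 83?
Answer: 44694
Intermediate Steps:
Q(O) = 69 + 2*O² (Q(O) = (O² + O²) + 69 = 2*O² + 69 = 69 + 2*O²)
y = -15233 (y = 2 - ((-1*83 + 4249) + 11069) = 2 - ((-83 + 4249) + 11069) = 2 - (4166 + 11069) = 2 - 1*15235 = 2 - 15235 = -15233)
y + Q(173) = -15233 + (69 + 2*173²) = -15233 + (69 + 2*29929) = -15233 + (69 + 59858) = -15233 + 59927 = 44694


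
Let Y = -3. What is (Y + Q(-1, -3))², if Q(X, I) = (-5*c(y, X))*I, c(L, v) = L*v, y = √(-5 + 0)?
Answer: -1116 + 90*I*√5 ≈ -1116.0 + 201.25*I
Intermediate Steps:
y = I*√5 (y = √(-5) = I*√5 ≈ 2.2361*I)
Q(X, I) = -5*I*I*X*√5 (Q(X, I) = (-5*I*√5*X)*I = (-5*I*X*√5)*I = -5*I*I*X*√5)
(Y + Q(-1, -3))² = (-3 - 5*I*(-3)*(-1)*√5)² = (-3 - 15*I*√5)²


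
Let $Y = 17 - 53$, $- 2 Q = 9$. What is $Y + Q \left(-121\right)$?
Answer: $\frac{1017}{2} \approx 508.5$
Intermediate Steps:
$Q = - \frac{9}{2}$ ($Q = \left(- \frac{1}{2}\right) 9 = - \frac{9}{2} \approx -4.5$)
$Y = -36$ ($Y = 17 - 53 = -36$)
$Y + Q \left(-121\right) = -36 - - \frac{1089}{2} = -36 + \frac{1089}{2} = \frac{1017}{2}$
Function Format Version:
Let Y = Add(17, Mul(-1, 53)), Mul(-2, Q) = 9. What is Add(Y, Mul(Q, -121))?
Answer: Rational(1017, 2) ≈ 508.50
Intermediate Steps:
Q = Rational(-9, 2) (Q = Mul(Rational(-1, 2), 9) = Rational(-9, 2) ≈ -4.5000)
Y = -36 (Y = Add(17, -53) = -36)
Add(Y, Mul(Q, -121)) = Add(-36, Mul(Rational(-9, 2), -121)) = Add(-36, Rational(1089, 2)) = Rational(1017, 2)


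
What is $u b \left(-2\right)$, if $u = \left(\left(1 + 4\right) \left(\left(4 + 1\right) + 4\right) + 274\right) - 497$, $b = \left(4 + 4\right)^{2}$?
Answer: $22784$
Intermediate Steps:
$b = 64$ ($b = 8^{2} = 64$)
$u = -178$ ($u = \left(5 \left(5 + 4\right) + 274\right) - 497 = \left(5 \cdot 9 + 274\right) - 497 = \left(45 + 274\right) - 497 = 319 - 497 = -178$)
$u b \left(-2\right) = - 178 \cdot 64 \left(-2\right) = \left(-178\right) \left(-128\right) = 22784$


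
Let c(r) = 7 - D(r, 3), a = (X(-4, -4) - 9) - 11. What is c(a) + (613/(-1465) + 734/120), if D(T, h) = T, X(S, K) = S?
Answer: 129031/3516 ≈ 36.698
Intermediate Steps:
a = -24 (a = (-4 - 9) - 11 = -13 - 11 = -24)
c(r) = 7 - r
c(a) + (613/(-1465) + 734/120) = (7 - 1*(-24)) + (613/(-1465) + 734/120) = (7 + 24) + (613*(-1/1465) + 734*(1/120)) = 31 + (-613/1465 + 367/60) = 31 + 20035/3516 = 129031/3516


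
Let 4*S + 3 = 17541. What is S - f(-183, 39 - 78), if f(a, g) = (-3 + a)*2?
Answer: 9513/2 ≈ 4756.5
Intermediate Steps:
S = 8769/2 (S = -¾ + (¼)*17541 = -¾ + 17541/4 = 8769/2 ≈ 4384.5)
f(a, g) = -6 + 2*a
S - f(-183, 39 - 78) = 8769/2 - (-6 + 2*(-183)) = 8769/2 - (-6 - 366) = 8769/2 - 1*(-372) = 8769/2 + 372 = 9513/2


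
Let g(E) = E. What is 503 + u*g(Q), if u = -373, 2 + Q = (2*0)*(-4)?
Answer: 1249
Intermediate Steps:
Q = -2 (Q = -2 + (2*0)*(-4) = -2 + 0*(-4) = -2 + 0 = -2)
503 + u*g(Q) = 503 - 373*(-2) = 503 + 746 = 1249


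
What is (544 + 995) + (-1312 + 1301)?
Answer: 1528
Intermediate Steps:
(544 + 995) + (-1312 + 1301) = 1539 - 11 = 1528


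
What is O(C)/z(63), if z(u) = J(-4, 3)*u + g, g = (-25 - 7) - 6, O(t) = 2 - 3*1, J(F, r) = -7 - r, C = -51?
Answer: 1/668 ≈ 0.0014970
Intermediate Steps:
O(t) = -1 (O(t) = 2 - 3 = -1)
g = -38 (g = -32 - 6 = -38)
z(u) = -38 - 10*u (z(u) = (-7 - 1*3)*u - 38 = (-7 - 3)*u - 38 = -10*u - 38 = -38 - 10*u)
O(C)/z(63) = -1/(-38 - 10*63) = -1/(-38 - 630) = -1/(-668) = -1*(-1/668) = 1/668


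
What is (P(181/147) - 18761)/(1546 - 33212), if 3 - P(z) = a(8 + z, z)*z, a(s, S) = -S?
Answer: 405308861/684270594 ≈ 0.59232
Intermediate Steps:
P(z) = 3 + z² (P(z) = 3 - (-z)*z = 3 - (-1)*z² = 3 + z²)
(P(181/147) - 18761)/(1546 - 33212) = ((3 + (181/147)²) - 18761)/(1546 - 33212) = ((3 + (181*(1/147))²) - 18761)/(-31666) = ((3 + (181/147)²) - 18761)*(-1/31666) = ((3 + 32761/21609) - 18761)*(-1/31666) = (97588/21609 - 18761)*(-1/31666) = -405308861/21609*(-1/31666) = 405308861/684270594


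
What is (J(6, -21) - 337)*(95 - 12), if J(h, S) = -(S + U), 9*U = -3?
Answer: -78601/3 ≈ -26200.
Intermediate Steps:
U = -⅓ (U = (⅑)*(-3) = -⅓ ≈ -0.33333)
J(h, S) = ⅓ - S (J(h, S) = -(S - ⅓) = -(-⅓ + S) = ⅓ - S)
(J(6, -21) - 337)*(95 - 12) = ((⅓ - 1*(-21)) - 337)*(95 - 12) = ((⅓ + 21) - 337)*83 = (64/3 - 337)*83 = -947/3*83 = -78601/3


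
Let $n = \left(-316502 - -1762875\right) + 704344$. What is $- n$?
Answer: $-2150717$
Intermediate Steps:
$n = 2150717$ ($n = \left(-316502 + 1762875\right) + 704344 = 1446373 + 704344 = 2150717$)
$- n = \left(-1\right) 2150717 = -2150717$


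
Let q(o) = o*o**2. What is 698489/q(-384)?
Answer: -698489/56623104 ≈ -0.012336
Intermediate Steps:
q(o) = o**3
698489/q(-384) = 698489/((-384)**3) = 698489/(-56623104) = 698489*(-1/56623104) = -698489/56623104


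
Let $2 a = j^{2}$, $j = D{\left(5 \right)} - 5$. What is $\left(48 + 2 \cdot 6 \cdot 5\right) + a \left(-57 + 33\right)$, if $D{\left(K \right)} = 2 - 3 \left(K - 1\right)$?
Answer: $-2592$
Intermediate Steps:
$D{\left(K \right)} = 5 - 3 K$ ($D{\left(K \right)} = 2 - 3 \left(-1 + K\right) = 2 - \left(-3 + 3 K\right) = 5 - 3 K$)
$j = -15$ ($j = \left(5 - 15\right) - 5 = -10 - 5 = -15$)
$a = \frac{225}{2}$ ($a = \frac{\left(-15\right)^{2}}{2} = \frac{1}{2} \cdot 225 = \frac{225}{2} \approx 112.5$)
$\left(48 + 2 \cdot 6 \cdot 5\right) + a \left(-57 + 33\right) = \left(48 + 2 \cdot 6 \cdot 5\right) + \frac{225 \left(-57 + 33\right)}{2} = \left(48 + 12 \cdot 5\right) + \frac{225}{2} \left(-24\right) = \left(48 + 60\right) - 2700 = 108 - 2700 = -2592$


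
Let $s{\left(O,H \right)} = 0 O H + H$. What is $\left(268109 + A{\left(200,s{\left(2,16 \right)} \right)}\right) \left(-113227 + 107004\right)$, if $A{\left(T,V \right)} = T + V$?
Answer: $-1669786475$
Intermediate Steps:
$s{\left(O,H \right)} = H$ ($s{\left(O,H \right)} = 0 H + H = 0 + H = H$)
$\left(268109 + A{\left(200,s{\left(2,16 \right)} \right)}\right) \left(-113227 + 107004\right) = \left(268109 + \left(200 + 16\right)\right) \left(-113227 + 107004\right) = \left(268109 + 216\right) \left(-6223\right) = 268325 \left(-6223\right) = -1669786475$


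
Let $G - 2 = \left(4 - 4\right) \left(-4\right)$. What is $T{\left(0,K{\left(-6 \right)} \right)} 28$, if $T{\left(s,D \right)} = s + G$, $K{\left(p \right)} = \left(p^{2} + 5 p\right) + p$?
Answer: $56$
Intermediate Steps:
$K{\left(p \right)} = p^{2} + 6 p$
$G = 2$ ($G = 2 + \left(4 - 4\right) \left(-4\right) = 2 + 0 \left(-4\right) = 2 + 0 = 2$)
$T{\left(s,D \right)} = 2 + s$ ($T{\left(s,D \right)} = s + 2 = 2 + s$)
$T{\left(0,K{\left(-6 \right)} \right)} 28 = \left(2 + 0\right) 28 = 2 \cdot 28 = 56$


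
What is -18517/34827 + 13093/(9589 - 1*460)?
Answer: 95649406/105978561 ≈ 0.90254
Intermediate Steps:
-18517/34827 + 13093/(9589 - 1*460) = -18517*1/34827 + 13093/(9589 - 460) = -18517/34827 + 13093/9129 = 95649406/105978561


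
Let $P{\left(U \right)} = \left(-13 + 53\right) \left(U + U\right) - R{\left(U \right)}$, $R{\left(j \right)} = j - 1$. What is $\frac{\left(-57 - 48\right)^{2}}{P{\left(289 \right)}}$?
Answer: $\frac{11025}{22832} \approx 0.48287$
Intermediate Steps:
$R{\left(j \right)} = -1 + j$ ($R{\left(j \right)} = j - 1 = -1 + j$)
$P{\left(U \right)} = 1 + 79 U$ ($P{\left(U \right)} = \left(-13 + 53\right) \left(U + U\right) - \left(-1 + U\right) = 40 \cdot 2 U - \left(-1 + U\right) = 80 U - \left(-1 + U\right) = 1 + 79 U$)
$\frac{\left(-57 - 48\right)^{2}}{P{\left(289 \right)}} = \frac{\left(-57 - 48\right)^{2}}{1 + 79 \cdot 289} = \frac{\left(-105\right)^{2}}{1 + 22831} = \frac{11025}{22832}$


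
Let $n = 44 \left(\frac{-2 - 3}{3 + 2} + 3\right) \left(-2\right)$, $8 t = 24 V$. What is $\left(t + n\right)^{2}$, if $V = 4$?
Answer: $26896$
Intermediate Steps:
$t = 12$ ($t = \frac{24 \cdot 4}{8} = \frac{1}{8} \cdot 96 = 12$)
$n = -176$ ($n = 44 \left(- \frac{5}{5} + 3\right) \left(-2\right) = 44 \left(\left(-5\right) \frac{1}{5} + 3\right) \left(-2\right) = 44 \left(-1 + 3\right) \left(-2\right) = 44 \cdot 2 \left(-2\right) = 44 \left(-4\right) = -176$)
$\left(t + n\right)^{2} = \left(12 - 176\right)^{2} = \left(-164\right)^{2} = 26896$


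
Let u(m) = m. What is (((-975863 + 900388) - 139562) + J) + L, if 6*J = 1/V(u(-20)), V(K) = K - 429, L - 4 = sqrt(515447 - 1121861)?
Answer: -579298903/2694 + I*sqrt(606414) ≈ -2.1503e+5 + 778.73*I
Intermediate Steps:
L = 4 + I*sqrt(606414) (L = 4 + sqrt(515447 - 1121861) = 4 + sqrt(-606414) = 4 + I*sqrt(606414) ≈ 4.0 + 778.73*I)
V(K) = -429 + K
J = -1/2694 (J = 1/(6*(-429 - 20)) = (1/6)/(-449) = (1/6)*(-1/449) = -1/2694 ≈ -0.00037120)
(((-975863 + 900388) - 139562) + J) + L = (((-975863 + 900388) - 139562) - 1/2694) + (4 + I*sqrt(606414)) = ((-75475 - 139562) - 1/2694) + (4 + I*sqrt(606414)) = (-215037 - 1/2694) + (4 + I*sqrt(606414)) = -579309679/2694 + (4 + I*sqrt(606414)) = -579298903/2694 + I*sqrt(606414)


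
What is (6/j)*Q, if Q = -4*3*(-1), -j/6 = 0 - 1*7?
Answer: 12/7 ≈ 1.7143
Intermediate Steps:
j = 42 (j = -6*(0 - 1*7) = -6*(0 - 7) = -6*(-7) = 42)
Q = 12 (Q = -12*(-1) = 12)
(6/j)*Q = (6/42)*12 = ((1/42)*6)*12 = (⅐)*12 = 12/7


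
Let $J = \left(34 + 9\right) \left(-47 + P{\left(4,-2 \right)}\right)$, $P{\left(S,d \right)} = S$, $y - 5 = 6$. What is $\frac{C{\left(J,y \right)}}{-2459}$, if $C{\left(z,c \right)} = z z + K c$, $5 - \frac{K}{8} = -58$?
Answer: $- \frac{3424345}{2459} \approx -1392.6$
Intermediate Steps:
$y = 11$ ($y = 5 + 6 = 11$)
$K = 504$ ($K = 40 - -464 = 40 + 464 = 504$)
$J = -1849$ ($J = \left(34 + 9\right) \left(-47 + 4\right) = 43 \left(-43\right) = -1849$)
$C{\left(z,c \right)} = z^{2} + 504 c$ ($C{\left(z,c \right)} = z z + 504 c = z^{2} + 504 c$)
$\frac{C{\left(J,y \right)}}{-2459} = \frac{\left(-1849\right)^{2} + 504 \cdot 11}{-2459} = \left(3418801 + 5544\right) \left(- \frac{1}{2459}\right) = 3424345 \left(- \frac{1}{2459}\right) = - \frac{3424345}{2459}$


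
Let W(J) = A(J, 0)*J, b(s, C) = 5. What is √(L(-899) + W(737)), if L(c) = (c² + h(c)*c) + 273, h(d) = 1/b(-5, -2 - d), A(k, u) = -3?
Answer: 12*√139945/5 ≈ 897.82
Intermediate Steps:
h(d) = ⅕ (h(d) = 1/5 = ⅕)
W(J) = -3*J
L(c) = 273 + c² + c/5 (L(c) = (c² + c/5) + 273 = 273 + c² + c/5)
√(L(-899) + W(737)) = √((273 + (-899)² + (⅕)*(-899)) - 3*737) = √((273 + 808201 - 899/5) - 2211) = √(4041471/5 - 2211) = √(4030416/5) = 12*√139945/5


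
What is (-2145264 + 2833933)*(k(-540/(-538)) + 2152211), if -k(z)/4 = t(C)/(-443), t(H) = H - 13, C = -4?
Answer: 656597274911945/443 ≈ 1.4822e+12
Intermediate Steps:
t(H) = -13 + H
k(z) = -68/443 (k(z) = -4*(-13 - 4)/(-443) = -(-68)*(-1)/443 = -4*17/443 = -68/443)
(-2145264 + 2833933)*(k(-540/(-538)) + 2152211) = (-2145264 + 2833933)*(-68/443 + 2152211) = 688669*(953429405/443) = 656597274911945/443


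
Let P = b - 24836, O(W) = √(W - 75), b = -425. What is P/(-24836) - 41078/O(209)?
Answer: 25261/24836 - 20539*√134/67 ≈ -3547.6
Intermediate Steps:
O(W) = √(-75 + W)
P = -25261 (P = -425 - 24836 = -25261)
P/(-24836) - 41078/O(209) = -25261/(-24836) - 41078/√(-75 + 209) = -25261*(-1/24836) - 41078*√134/134 = 25261/24836 - 20539*√134/67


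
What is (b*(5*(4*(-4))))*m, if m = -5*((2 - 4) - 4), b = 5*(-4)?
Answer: 48000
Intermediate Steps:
b = -20
m = 30 (m = -5*(-2 - 4) = -5*(-6) = 30)
(b*(5*(4*(-4))))*m = -100*4*(-4)*30 = -100*(-16)*30 = -20*(-80)*30 = 1600*30 = 48000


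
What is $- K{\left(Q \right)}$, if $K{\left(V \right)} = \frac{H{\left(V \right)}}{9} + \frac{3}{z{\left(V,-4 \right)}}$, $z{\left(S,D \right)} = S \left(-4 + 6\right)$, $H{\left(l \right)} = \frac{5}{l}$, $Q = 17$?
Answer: $- \frac{37}{306} \approx -0.12092$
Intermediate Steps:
$z{\left(S,D \right)} = 2 S$ ($z{\left(S,D \right)} = S 2 = 2 S$)
$K{\left(V \right)} = \frac{37}{18 V}$ ($K{\left(V \right)} = \frac{5 \frac{1}{V}}{9} + \frac{3}{2 V} = \frac{5}{V} \frac{1}{9} + 3 \frac{1}{2 V} = \frac{5}{9 V} + \frac{3}{2 V} = \frac{37}{18 V}$)
$- K{\left(Q \right)} = - \frac{37}{18 \cdot 17} = \left(-1\right) \frac{37}{306} = - \frac{37}{306}$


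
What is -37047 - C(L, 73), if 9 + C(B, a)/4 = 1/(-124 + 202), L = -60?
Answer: -1443431/39 ≈ -37011.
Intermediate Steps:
C(B, a) = -1402/39 (C(B, a) = -36 + 4/(-124 + 202) = -36 + 4/78 = -36 + 4*(1/78) = -36 + 2/39 = -1402/39)
-37047 - C(L, 73) = -37047 - 1*(-1402/39) = -37047 + 1402/39 = -1443431/39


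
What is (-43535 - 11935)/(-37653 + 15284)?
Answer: 55470/22369 ≈ 2.4798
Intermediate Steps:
(-43535 - 11935)/(-37653 + 15284) = -55470/(-22369) = -55470*(-1/22369) = 55470/22369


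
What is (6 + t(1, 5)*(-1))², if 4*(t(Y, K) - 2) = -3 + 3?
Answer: 16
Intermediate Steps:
t(Y, K) = 2 (t(Y, K) = 2 + (-3 + 3)/4 = 2 + (¼)*0 = 2 + 0 = 2)
(6 + t(1, 5)*(-1))² = (6 + 2*(-1))² = (6 - 2)² = 4² = 16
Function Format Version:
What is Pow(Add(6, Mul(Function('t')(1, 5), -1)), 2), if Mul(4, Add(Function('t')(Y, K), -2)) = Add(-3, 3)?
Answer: 16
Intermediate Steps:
Function('t')(Y, K) = 2 (Function('t')(Y, K) = Add(2, Mul(Rational(1, 4), Add(-3, 3))) = Add(2, Mul(Rational(1, 4), 0)) = Add(2, 0) = 2)
Pow(Add(6, Mul(Function('t')(1, 5), -1)), 2) = Pow(Add(6, Mul(2, -1)), 2) = Pow(Add(6, -2), 2) = Pow(4, 2) = 16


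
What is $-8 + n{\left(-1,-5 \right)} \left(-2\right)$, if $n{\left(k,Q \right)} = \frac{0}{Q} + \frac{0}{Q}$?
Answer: $-8$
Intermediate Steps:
$n{\left(k,Q \right)} = 0$ ($n{\left(k,Q \right)} = 0 + 0 = 0$)
$-8 + n{\left(-1,-5 \right)} \left(-2\right) = -8 + 0 \left(-2\right) = -8 + 0 = -8$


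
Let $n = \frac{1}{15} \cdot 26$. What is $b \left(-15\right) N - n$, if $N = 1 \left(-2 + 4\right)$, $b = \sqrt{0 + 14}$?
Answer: $- \frac{26}{15} - 30 \sqrt{14} \approx -113.98$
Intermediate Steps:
$n = \frac{26}{15}$ ($n = \frac{1}{15} \cdot 26 = \frac{26}{15} \approx 1.7333$)
$b = \sqrt{14} \approx 3.7417$
$N = 2$ ($N = 1 \cdot 2 = 2$)
$b \left(-15\right) N - n = \sqrt{14} \left(-15\right) 2 - \frac{26}{15} = - 15 \sqrt{14} \cdot 2 - \frac{26}{15} = - 30 \sqrt{14} - \frac{26}{15} = - \frac{26}{15} - 30 \sqrt{14}$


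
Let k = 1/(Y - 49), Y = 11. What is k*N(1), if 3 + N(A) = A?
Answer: 1/19 ≈ 0.052632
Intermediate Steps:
N(A) = -3 + A
k = -1/38 (k = 1/(11 - 49) = 1/(-38) = -1/38 ≈ -0.026316)
k*N(1) = -(-3 + 1)/38 = -1/38*(-2) = 1/19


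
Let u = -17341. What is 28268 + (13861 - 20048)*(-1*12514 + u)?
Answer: 184741153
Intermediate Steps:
28268 + (13861 - 20048)*(-1*12514 + u) = 28268 + (13861 - 20048)*(-1*12514 - 17341) = 28268 - 6187*(-12514 - 17341) = 28268 - 6187*(-29855) = 28268 + 184712885 = 184741153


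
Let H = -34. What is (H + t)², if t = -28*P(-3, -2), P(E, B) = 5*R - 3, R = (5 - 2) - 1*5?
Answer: 108900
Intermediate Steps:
R = -2 (R = 3 - 5 = -2)
P(E, B) = -13 (P(E, B) = 5*(-2) - 3 = -10 - 3 = -13)
t = 364 (t = -28*(-13) = 364)
(H + t)² = (-34 + 364)² = 330² = 108900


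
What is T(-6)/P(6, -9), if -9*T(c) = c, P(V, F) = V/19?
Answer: 19/9 ≈ 2.1111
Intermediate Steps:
P(V, F) = V/19 (P(V, F) = V*(1/19) = V/19)
T(c) = -c/9
T(-6)/P(6, -9) = (-⅑*(-6))/(((1/19)*6)) = 2/(3*(6/19)) = (⅔)*(19/6) = 19/9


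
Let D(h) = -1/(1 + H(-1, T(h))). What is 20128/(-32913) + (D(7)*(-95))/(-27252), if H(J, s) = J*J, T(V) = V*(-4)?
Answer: -122242583/199321128 ≈ -0.61329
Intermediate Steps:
T(V) = -4*V
H(J, s) = J²
D(h) = -½ (D(h) = -1/(1 + (-1)²) = -1/(1 + 1) = -1/2 = -1*½ = -½)
20128/(-32913) + (D(7)*(-95))/(-27252) = 20128/(-32913) - ½*(-95)/(-27252) = 20128*(-1/32913) + (95/2)*(-1/27252) = -20128/32913 - 95/54504 = -122242583/199321128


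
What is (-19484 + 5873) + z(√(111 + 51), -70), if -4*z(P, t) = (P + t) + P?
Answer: -27187/2 - 9*√2/2 ≈ -13600.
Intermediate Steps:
z(P, t) = -P/2 - t/4 (z(P, t) = -((P + t) + P)/4 = -(t + 2*P)/4 = -P/2 - t/4)
(-19484 + 5873) + z(√(111 + 51), -70) = (-19484 + 5873) + (-√(111 + 51)/2 - ¼*(-70)) = -13611 + (-9*√2/2 + 35/2) = -13611 + (35/2 - 9*√2/2) = -27187/2 - 9*√2/2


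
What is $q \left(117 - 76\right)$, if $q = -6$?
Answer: $-246$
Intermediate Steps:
$q \left(117 - 76\right) = - 6 \left(117 - 76\right) = \left(-6\right) 41 = -246$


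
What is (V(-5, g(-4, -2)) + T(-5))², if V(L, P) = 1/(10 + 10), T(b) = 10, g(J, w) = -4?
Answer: 40401/400 ≈ 101.00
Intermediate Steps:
V(L, P) = 1/20
(V(-5, g(-4, -2)) + T(-5))² = (1/20 + 10)² = (201/20)² = 40401/400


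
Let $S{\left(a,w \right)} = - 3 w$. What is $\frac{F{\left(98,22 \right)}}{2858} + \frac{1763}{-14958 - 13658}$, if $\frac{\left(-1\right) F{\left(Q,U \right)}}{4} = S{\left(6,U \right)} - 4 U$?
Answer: $\frac{6294401}{40892264} \approx 0.15393$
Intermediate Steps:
$F{\left(Q,U \right)} = 28 U$ ($F{\left(Q,U \right)} = - 4 \left(- 3 U - 4 U\right) = - 4 \left(- 7 U\right) = 28 U$)
$\frac{F{\left(98,22 \right)}}{2858} + \frac{1763}{-14958 - 13658} = \frac{28 \cdot 22}{2858} + \frac{1763}{-14958 - 13658} = 616 \cdot \frac{1}{2858} + \frac{1763}{-14958 - 13658} = \frac{308}{1429} + \frac{1763}{-28616} = \frac{308}{1429} + 1763 \left(- \frac{1}{28616}\right) = \frac{308}{1429} - \frac{1763}{28616} = \frac{6294401}{40892264}$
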